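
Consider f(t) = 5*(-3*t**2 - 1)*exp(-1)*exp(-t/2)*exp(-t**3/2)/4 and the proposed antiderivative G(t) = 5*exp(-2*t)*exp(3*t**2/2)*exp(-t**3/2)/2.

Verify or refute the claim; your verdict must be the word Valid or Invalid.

Invalid: d/dt[G] - f = (-15*exp(1)*t**2*exp(t/2)*exp(t**3/2) + 15*t**2*exp(2*t)*exp(-3*t**2/2)*exp(t**3/2) + 30*exp(1)*t*exp(t/2)*exp(t**3/2) - 20*exp(1)*exp(t/2)*exp(t**3/2) + 5*exp(2*t)*exp(-3*t**2/2)*exp(t**3/2))*exp(-1)*exp(-5*t/2)*exp(3*t**2/2)*exp(-t**3)/4, which is not 0.

d/dt[G] = (-15*t**2*exp(3*t**2/2) + 30*t*exp(3*t**2/2) - 20*exp(3*t**2/2))*exp(-2*t)*exp(-t**3/2)/4
d/dt[G] - f(t) = (-15*exp(1)*t**2*exp(t/2)*exp(t**3/2) + 15*t**2*exp(2*t)*exp(-3*t**2/2)*exp(t**3/2) + 30*exp(1)*t*exp(t/2)*exp(t**3/2) - 20*exp(1)*exp(t/2)*exp(t**3/2) + 5*exp(2*t)*exp(-3*t**2/2)*exp(t**3/2))*exp(-1)*exp(-5*t/2)*exp(3*t**2/2)*exp(-t**3)/4 != 0.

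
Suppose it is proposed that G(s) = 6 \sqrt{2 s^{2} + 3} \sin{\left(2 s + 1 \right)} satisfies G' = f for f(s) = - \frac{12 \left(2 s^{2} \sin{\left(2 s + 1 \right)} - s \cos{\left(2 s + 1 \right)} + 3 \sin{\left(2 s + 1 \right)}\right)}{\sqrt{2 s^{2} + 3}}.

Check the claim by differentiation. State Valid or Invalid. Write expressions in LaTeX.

Invalid: d/ds[G] - f = \frac{24 s^{2} \sin{\left(2 s + 1 \right)} + 24 s^{2} \cos{\left(2 s + 1 \right)} + 12 s \sin{\left(2 s + 1 \right)} - 12 s \cos{\left(2 s + 1 \right)} + 36 \sin{\left(2 s + 1 \right)} + 36 \cos{\left(2 s + 1 \right)}}{\sqrt{2 s^{2} + 3}}, which is not 0.

d/ds[G] = \frac{24 s^{2} \cos{\left(2 s + 1 \right)} + 12 s \sin{\left(2 s + 1 \right)} + 36 \cos{\left(2 s + 1 \right)}}{\sqrt{2 s^{2} + 3}}
d/ds[G] - f(s) = \frac{24 s^{2} \sin{\left(2 s + 1 \right)} + 24 s^{2} \cos{\left(2 s + 1 \right)} + 12 s \sin{\left(2 s + 1 \right)} - 12 s \cos{\left(2 s + 1 \right)} + 36 \sin{\left(2 s + 1 \right)} + 36 \cos{\left(2 s + 1 \right)}}{\sqrt{2 s^{2} + 3}} != 0.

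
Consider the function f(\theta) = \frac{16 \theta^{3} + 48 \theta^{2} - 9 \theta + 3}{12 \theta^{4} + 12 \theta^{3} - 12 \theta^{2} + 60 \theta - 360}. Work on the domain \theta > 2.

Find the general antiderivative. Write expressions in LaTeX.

The denominator factors as 12 \left(\theta - 2\right) \left(\theta + 3\right) \left(\theta^{2} + 5\right); partial fractions split f into directly integrable pieces: \frac{608 \theta + 1081}{756 \left(\theta^{2} + 5\right)} - \frac{1}{28 \left(\theta + 3\right)} + \frac{61}{108 \left(\theta - 2\right)}.
Check: d/d\theta[\frac{2135 \log{\left(\theta - 2 \right)} - 135 \log{\left(\theta + 3 \right)} + 1520 \log{\left(\theta^{2} + 5 \right)} + 1081 \sqrt{5} \operatorname{atan}{\left(\frac{\sqrt{5} \theta}{5} \right)}}{3780}] = \frac{16 \theta^{3} + 48 \theta^{2} - 9 \theta + 3}{12 \theta^{4} + 12 \theta^{3} - 12 \theta^{2} + 60 \theta - 360} = f(\theta).

F(\theta) = \frac{2135 \log{\left(\theta - 2 \right)} - 135 \log{\left(\theta + 3 \right)} + 1520 \log{\left(\theta^{2} + 5 \right)} + 1081 \sqrt{5} \operatorname{atan}{\left(\frac{\sqrt{5} \theta}{5} \right)}}{3780} + C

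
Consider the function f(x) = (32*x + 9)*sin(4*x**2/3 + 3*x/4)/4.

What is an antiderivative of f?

f matches the chain-rule pattern g'(h)*h' with inner function h(x) = 4*x**2/3 + 3*x/4; substituting u = h(x) collapses the integral.
Check: d/dx[-3*cos(4*x**2/3 + 3*x/4)] = 8*x*sin(4*x**2/3 + 3*x/4) + 9*sin(4*x**2/3 + 3*x/4)/4, which equals f(x).

An antiderivative is F(x) = -3*cos(4*x**2/3 + 3*x/4).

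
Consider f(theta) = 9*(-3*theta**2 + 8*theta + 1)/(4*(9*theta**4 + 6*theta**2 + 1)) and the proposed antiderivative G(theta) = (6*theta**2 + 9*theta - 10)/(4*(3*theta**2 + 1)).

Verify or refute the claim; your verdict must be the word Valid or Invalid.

d/dtheta[G] = (-27*theta**2 + 72*theta + 9)/(36*theta**4 + 24*theta**2 + 4)
This equals f(theta) exactly, so the claim holds.

Valid: G'(theta) = f(theta).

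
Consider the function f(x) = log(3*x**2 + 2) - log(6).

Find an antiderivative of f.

An antiderivative is F(x) = x*log(3*x**2 + 2) - 2*x - x*log(6) + 2*sqrt(6)*atan(sqrt(6)*x/2)/3.

An antiderivative F(x) passes only if d/dx[F] lands on f(x) exactly.
Check: d/dx[x*log(3*x**2 + 2) - 2*x - x*log(6) + 2*sqrt(6)*atan(sqrt(6)*x/2)/3] = log(3*x**2 + 2) - log(6) = f(x).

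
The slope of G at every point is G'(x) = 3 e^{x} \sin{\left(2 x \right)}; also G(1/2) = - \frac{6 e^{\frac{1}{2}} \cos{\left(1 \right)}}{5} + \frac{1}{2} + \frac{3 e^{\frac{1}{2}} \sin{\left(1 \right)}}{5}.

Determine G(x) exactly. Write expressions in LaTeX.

Differentiate the proposed G(x) back; it has to land on the given G'(x).
A general antiderivative is \frac{3 e^{x} \sin{\left(2 x \right)}}{5} - \frac{6 e^{x} \cos{\left(2 x \right)}}{5} + C.
The condition gives C = - \frac{6 e^{\frac{1}{2}} \cos{\left(1 \right)}}{5} + \frac{1}{2} + \frac{3 e^{\frac{1}{2}} \sin{\left(1 \right)}}{5} - (- \frac{6 e^{\frac{1}{2}} \cos{\left(1 \right)}}{5} + \frac{3 e^{\frac{1}{2}} \sin{\left(1 \right)}}{5}) = \frac{1}{2}.
So G(x) = \frac{3 e^{x} \sin{\left(2 x \right)}}{5} - \frac{6 e^{x} \cos{\left(2 x \right)}}{5} + \frac{1}{2}.
Check: d/dx[\frac{3 e^{x} \sin{\left(2 x \right)}}{5} - \frac{6 e^{x} \cos{\left(2 x \right)}}{5} + \frac{1}{2}] = 3 e^{x} \sin{\left(2 x \right)} = G'(x).

G(x) = \frac{3 e^{x} \sin{\left(2 x \right)}}{5} - \frac{6 e^{x} \cos{\left(2 x \right)}}{5} + \frac{1}{2}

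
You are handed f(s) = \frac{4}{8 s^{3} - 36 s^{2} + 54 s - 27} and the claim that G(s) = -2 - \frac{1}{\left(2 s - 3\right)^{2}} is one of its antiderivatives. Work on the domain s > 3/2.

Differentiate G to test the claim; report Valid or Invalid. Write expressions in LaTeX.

d/ds[G] = \frac{4}{8 s^{3} - 36 s^{2} + 54 s - 27}
This equals f(s) exactly, so the claim holds.

Valid: G'(s) = f(s).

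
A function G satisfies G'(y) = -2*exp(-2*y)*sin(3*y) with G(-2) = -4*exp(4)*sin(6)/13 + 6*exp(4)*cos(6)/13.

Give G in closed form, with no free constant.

A first test for any G(y): its y-derivative must equal the given G'(y).
A general antiderivative is 4*exp(-2*y)*sin(3*y)/13 + 6*exp(-2*y)*cos(3*y)/13 + C.
The condition gives C = -4*exp(4)*sin(6)/13 + 6*exp(4)*cos(6)/13 - (-4*exp(4)*sin(6)/13 + 6*exp(4)*cos(6)/13) = 0.
So G(y) = 4*exp(-2*y)*sin(3*y)/13 + 6*exp(-2*y)*cos(3*y)/13.
Check: d/dy[4*exp(-2*y)*sin(3*y)/13 + 6*exp(-2*y)*cos(3*y)/13] = -2*exp(-2*y)*sin(3*y) = G'(y).

G(y) = 4*exp(-2*y)*sin(3*y)/13 + 6*exp(-2*y)*cos(3*y)/13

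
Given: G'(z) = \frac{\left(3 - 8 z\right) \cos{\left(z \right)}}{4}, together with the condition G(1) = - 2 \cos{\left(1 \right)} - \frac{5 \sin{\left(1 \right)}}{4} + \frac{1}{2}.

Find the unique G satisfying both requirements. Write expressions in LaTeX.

Any candidate G(z) must reproduce the stated G'(z) exactly.
A general antiderivative is - 2 z \sin{\left(z \right)} + \frac{3 \sin{\left(z \right)}}{4} - 2 \cos{\left(z \right)} + C.
The condition gives C = - 2 \cos{\left(1 \right)} - \frac{5 \sin{\left(1 \right)}}{4} + \frac{1}{2} - (- 2 \cos{\left(1 \right)} - \frac{5 \sin{\left(1 \right)}}{4}) = \frac{1}{2}.
So G(z) = - 2 z \sin{\left(z \right)} + \frac{3 \sin{\left(z \right)}}{4} - 2 \cos{\left(z \right)} + \frac{1}{2}.
Check: d/dz[- 2 z \sin{\left(z \right)} + \frac{3 \sin{\left(z \right)}}{4} - 2 \cos{\left(z \right)} + \frac{1}{2}] = - 2 z \cos{\left(z \right)} + \frac{3 \cos{\left(z \right)}}{4}, which equals G'(z).

G(z) = - 2 z \sin{\left(z \right)} + \frac{3 \sin{\left(z \right)}}{4} - 2 \cos{\left(z \right)} + \frac{1}{2}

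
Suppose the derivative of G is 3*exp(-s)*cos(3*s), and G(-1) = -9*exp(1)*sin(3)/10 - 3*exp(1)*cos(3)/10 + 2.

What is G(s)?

The proposed G(s) is checked by its d/ds: the result must match the given G'(s).
A general antiderivative is 9*exp(-s)*sin(3*s)/10 - 3*exp(-s)*cos(3*s)/10 + C.
The condition gives C = -9*exp(1)*sin(3)/10 - 3*exp(1)*cos(3)/10 + 2 - (-9*exp(1)*sin(3)/10 - 3*exp(1)*cos(3)/10) = 2.
So G(s) = 2 + 9*exp(-s)*sin(3*s)/10 - 3*exp(-s)*cos(3*s)/10.
Check: d/ds[2 + 9*exp(-s)*sin(3*s)/10 - 3*exp(-s)*cos(3*s)/10] = 3*exp(-s)*cos(3*s) = G'(s).

G(s) = 2 + 9*exp(-s)*sin(3*s)/10 - 3*exp(-s)*cos(3*s)/10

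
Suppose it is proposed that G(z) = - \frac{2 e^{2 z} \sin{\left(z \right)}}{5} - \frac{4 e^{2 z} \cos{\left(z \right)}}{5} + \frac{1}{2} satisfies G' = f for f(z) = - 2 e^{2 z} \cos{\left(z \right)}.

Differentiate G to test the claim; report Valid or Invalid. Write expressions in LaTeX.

d/dz[G] = - 2 e^{2 z} \cos{\left(z \right)}
This equals f(z) exactly, so the claim holds.

Valid: G'(z) = f(z).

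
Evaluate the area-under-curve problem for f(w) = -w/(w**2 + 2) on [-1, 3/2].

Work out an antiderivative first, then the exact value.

The substitution u = w**2/2 + 1 works: f is exactly (dF/du)*(du/dw) for that inner function.
F(w) = -log(w**2/2 + 1)/2 is an antiderivative of f.
Check: d/dw[-log(w**2/2 + 1)/2] = -w/(w**2 + 2) = f(w).
F(3/2) = -log(17/8)/2; F(-1) = -log(3/2)/2.
Integral = F(3/2) - F(-1) = -log(17/8)/2 + log(3/2)/2.

Antiderivative: F(w) = -log(w**2/2 + 1)/2; value = -log(17/8)/2 + log(3/2)/2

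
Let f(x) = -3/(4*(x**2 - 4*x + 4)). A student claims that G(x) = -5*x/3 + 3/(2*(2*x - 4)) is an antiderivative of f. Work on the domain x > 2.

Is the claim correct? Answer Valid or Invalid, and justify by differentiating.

d/dx[G] = (-20*x**2 + 80*x - 89)/(12*x**2 - 48*x + 48)
d/dx[G] - f(x) = -5/3 != 0.

Invalid: d/dx[G] - f = -5/3, which is not 0.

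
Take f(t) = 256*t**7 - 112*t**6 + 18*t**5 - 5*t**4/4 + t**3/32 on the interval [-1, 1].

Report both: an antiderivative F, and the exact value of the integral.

Antiderivative: F(t) = 32*t**8 - 16*t**7 + 3*t**6 - t**5/4 + t**4/128; value = -65/2

f matches the chain-rule pattern g'(h)*h' with inner function h(t) = -2*t**2 + t/4; substituting u = h(t) collapses the integral.
F(t) = 32*t**8 - 16*t**7 + 3*t**6 - t**5/4 + t**4/128 is an antiderivative of f.
Check: d/dt[32*t**8 - 16*t**7 + 3*t**6 - t**5/4 + t**4/128] = 256*t**7 - 112*t**6 + 18*t**5 - 5*t**4/4 + t**3/32 = f(t).
F(1) = 2401/128; F(-1) = 6561/128.
Integral = F(1) - F(-1) = -65/2.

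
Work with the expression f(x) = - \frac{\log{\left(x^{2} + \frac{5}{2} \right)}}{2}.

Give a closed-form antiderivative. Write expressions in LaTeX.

An antiderivative is F(x) = - \frac{x \log{\left(x^{2} + \frac{5}{2} \right)}}{2} + x - \frac{\sqrt{10} \operatorname{atan}{\left(\frac{\sqrt{10} x}{5} \right)}}{2}.

Whatever form F(x) takes, F'(x) = f(x) is non-negotiable.
Check: d/dx[- \frac{x \log{\left(x^{2} + \frac{5}{2} \right)}}{2} + x - \frac{\sqrt{10} \operatorname{atan}{\left(\frac{\sqrt{10} x}{5} \right)}}{2}] = - \frac{\log{\left(x^{2} + \frac{5}{2} \right)}}{2} = f(x).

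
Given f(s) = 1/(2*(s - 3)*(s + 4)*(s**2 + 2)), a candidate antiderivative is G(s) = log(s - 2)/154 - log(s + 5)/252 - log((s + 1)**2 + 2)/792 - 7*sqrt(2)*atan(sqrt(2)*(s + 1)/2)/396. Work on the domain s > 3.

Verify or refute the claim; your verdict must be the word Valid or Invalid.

d/ds[G] = 1/(2*s**4 + 10*s**3 - 2*s**2 - 22*s - 60)
d/ds[G] - f(s) = (-4*s**3 - 9*s**2 + 13*s + 6)/(2*s**8 + 12*s**7 - 12*s**6 - 120*s**5 - 90*s**4 - 84*s**3 + 604*s**2 + 408*s + 1440) != 0.

Invalid: d/ds[G] - f = (-4*s**3 - 9*s**2 + 13*s + 6)/(2*s**8 + 12*s**7 - 12*s**6 - 120*s**5 - 90*s**4 - 84*s**3 + 604*s**2 + 408*s + 1440), which is not 0.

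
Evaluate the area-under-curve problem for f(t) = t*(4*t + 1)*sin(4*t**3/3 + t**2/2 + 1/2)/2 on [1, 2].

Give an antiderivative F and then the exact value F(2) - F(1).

Antiderivative: F(t) = -cos(4*t**3/3 + t**2/2 + 1/2)/2; value = -cos(79/6)/2 + cos(7/3)/2

f matches the chain-rule pattern g'(h)*h' with inner function h(t) = 4*t**3/3 + t**2/2 + 1/2; substituting u = h(t) collapses the integral.
F(t) = -cos(4*t**3/3 + t**2/2 + 1/2)/2 is an antiderivative of f.
Check: d/dt[-cos(4*t**3/3 + t**2/2 + 1/2)/2] = 2*t**2*sin(4*t**3/3 + t**2/2 + 1/2) + t*sin(4*t**3/3 + t**2/2 + 1/2)/2, which equals f(t).
F(2) = -cos(79/6)/2; F(1) = -cos(7/3)/2.
Integral = F(2) - F(1) = -cos(79/6)/2 + cos(7/3)/2.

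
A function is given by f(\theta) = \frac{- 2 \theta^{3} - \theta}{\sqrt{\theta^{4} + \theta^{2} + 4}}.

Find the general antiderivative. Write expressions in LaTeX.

The substitution u = \theta^{4} + \theta^{2} + 4 works: f is exactly (dF/du)*(du/d\theta) for that inner function.
Check: d/d\theta[- \sqrt{\theta^{4} + \theta^{2} + 4}] = \frac{- 2 \theta^{3} - \theta}{\sqrt{\theta^{4} + \theta^{2} + 4}} = f(\theta).

F(\theta) = - \sqrt{\theta^{4} + \theta^{2} + 4} + C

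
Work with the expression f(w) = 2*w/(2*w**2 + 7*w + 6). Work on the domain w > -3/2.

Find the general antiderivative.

F(w) = -3*log(w + 3/2) + 4*log(w + 2) + C

Factor the denominator ((w + 2)*(2*w + 3)) and decompose: f = -6/(2*w + 3) + 4/(w + 2); each piece integrates to a log, atan, or power term.
Check: d/dw[-3*log(w + 3/2) + 4*log(w + 2)] = 2*w/(2*w**2 + 7*w + 6) = f(w).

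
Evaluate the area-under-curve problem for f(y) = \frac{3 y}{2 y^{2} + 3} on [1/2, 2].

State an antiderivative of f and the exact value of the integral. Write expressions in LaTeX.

The substitution u = y^{2} + \frac{3}{2} works: f is exactly (dF/du)*(du/dy) for that inner function.
F(y) = \frac{3 \log{\left(y^{2} + \frac{3}{2} \right)}}{4} is an antiderivative of f.
Check: d/dy[\frac{3 \log{\left(y^{2} + \frac{3}{2} \right)}}{4}] = \frac{3 y}{2 y^{2} + 3} = f(y).
F(2) = \frac{3 \log{\left(\frac{11}{2} \right)}}{4}; F(1/2) = \frac{3 \log{\left(\frac{7}{4} \right)}}{4}.
Integral = F(2) - F(1/2) = - \frac{3 \log{\left(\frac{7}{4} \right)}}{4} + \frac{3 \log{\left(\frac{11}{2} \right)}}{4}.

Antiderivative: F(y) = \frac{3 \log{\left(y^{2} + \frac{3}{2} \right)}}{4}; value = - \frac{3 \log{\left(\frac{7}{4} \right)}}{4} + \frac{3 \log{\left(\frac{11}{2} \right)}}{4}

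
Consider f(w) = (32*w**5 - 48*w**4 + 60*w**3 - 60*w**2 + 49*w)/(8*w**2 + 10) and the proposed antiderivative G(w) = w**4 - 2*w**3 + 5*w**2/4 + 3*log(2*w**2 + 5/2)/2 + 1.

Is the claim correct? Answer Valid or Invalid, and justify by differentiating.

Valid - the claim checks out under differentiation.

d/dw[G] = (32*w**5 - 48*w**4 + 60*w**3 - 60*w**2 + 49*w)/(8*w**2 + 10)
This equals f(w) exactly, so the claim holds.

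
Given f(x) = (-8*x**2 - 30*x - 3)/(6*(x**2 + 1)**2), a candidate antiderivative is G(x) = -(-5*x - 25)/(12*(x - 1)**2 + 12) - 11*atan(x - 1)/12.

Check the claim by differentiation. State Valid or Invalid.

d/dx[G] = (-8*x**2 - 14*x + 19)/(6*x**4 - 24*x**3 + 48*x**2 - 48*x + 24)
d/dx[G] - f(x) = (-16*x**5 - 50*x**4 + 136*x**3 - 154*x**2 + 82*x + 31)/(6*x**8 - 24*x**7 + 60*x**6 - 96*x**5 + 126*x**4 - 120*x**3 + 96*x**2 - 48*x + 24) != 0.

Invalid: d/dx[G] - f = (-16*x**5 - 50*x**4 + 136*x**3 - 154*x**2 + 82*x + 31)/(6*x**8 - 24*x**7 + 60*x**6 - 96*x**5 + 126*x**4 - 120*x**3 + 96*x**2 - 48*x + 24), which is not 0.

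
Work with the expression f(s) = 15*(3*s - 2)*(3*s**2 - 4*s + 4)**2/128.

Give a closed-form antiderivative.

f matches the chain-rule pattern g'(h)*h' with inner function h(s) = -3*s**2/4 + s - 1; substituting u = h(s) collapses the integral.
Check: d/ds[-5*(-3*s**2 + 4*s - 4)**3/256] = 405*s**5/128 - 675*s**4/64 + 315*s**3/16 - 165*s**2/8 + 105*s/8 - 15/4, which equals f(s).

An antiderivative is F(s) = -5*(-3*s**2 + 4*s - 4)**3/256.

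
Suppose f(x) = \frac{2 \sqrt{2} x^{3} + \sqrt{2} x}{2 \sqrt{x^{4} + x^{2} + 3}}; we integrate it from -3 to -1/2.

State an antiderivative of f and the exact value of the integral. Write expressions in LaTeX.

f matches the chain-rule pattern g'(h)*h' with inner function h(x) = \frac{x^{4}}{2} + \frac{x^{2}}{2} + \frac{3}{2}; substituting u = h(x) collapses the integral.
F(x) = \frac{\sqrt{2} \sqrt{x^{4} + x^{2} + 3}}{2} is an antiderivative of f.
Check: d/dx[\frac{\sqrt{2} \sqrt{x^{4} + x^{2} + 3}}{2}] = \frac{2 \sqrt{2} x^{3} + \sqrt{2} x}{2 \sqrt{x^{4} + x^{2} + 3}} = f(x).
F(-1/2) = \frac{\sqrt{106}}{8}; F(-3) = \frac{\sqrt{186}}{2}.
Integral = F(-1/2) - F(-3) = - \frac{\sqrt{186}}{2} + \frac{\sqrt{106}}{8}.

Antiderivative: F(x) = \frac{\sqrt{2} \sqrt{x^{4} + x^{2} + 3}}{2}; value = - \frac{\sqrt{186}}{2} + \frac{\sqrt{106}}{8}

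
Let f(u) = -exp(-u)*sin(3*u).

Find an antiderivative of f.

Any candidate F(u) must reproduce f(u) exactly when differentiated.
Check: d/du[(sin(3*u) + 3*cos(3*u))*exp(-u)/10] = -exp(-u)*sin(3*u) = f(u).

An antiderivative is F(u) = (sin(3*u) + 3*cos(3*u))*exp(-u)/10.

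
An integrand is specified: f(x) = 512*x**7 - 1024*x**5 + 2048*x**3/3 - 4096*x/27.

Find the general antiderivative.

f matches the chain-rule pattern g'(h)*h' with inner function h(x) = 4/3 - 2*x**2; substituting u = h(x) collapses the integral.
Check: d/dx[64*x**8 - 512*x**6/3 + 512*x**4/3 - 2048*x**2/27] = 512*x**7 - 1024*x**5 + 2048*x**3/3 - 4096*x/27 = f(x).

F(x) = 64*x**8 - 512*x**6/3 + 512*x**4/3 - 2048*x**2/27 + C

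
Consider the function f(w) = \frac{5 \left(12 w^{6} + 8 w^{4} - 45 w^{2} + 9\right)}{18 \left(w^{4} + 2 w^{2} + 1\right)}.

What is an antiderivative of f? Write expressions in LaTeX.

An antiderivative F(w) passes only if d/dw[F] lands on f(w) exactly.
Check: d/dw[\frac{20 w^{5}}{18 w^{2} + 18} - \frac{20 w^{3}}{6 w^{2} + 6} + \frac{5 w}{2 w^{2} + 2}] = \frac{60 w^{6} + 40 w^{4} - 225 w^{2} + 45}{18 w^{4} + 36 w^{2} + 18}, which equals f(w).

An antiderivative is F(w) = \frac{20 w^{5}}{18 w^{2} + 18} - \frac{20 w^{3}}{6 w^{2} + 6} + \frac{5 w}{2 w^{2} + 2}.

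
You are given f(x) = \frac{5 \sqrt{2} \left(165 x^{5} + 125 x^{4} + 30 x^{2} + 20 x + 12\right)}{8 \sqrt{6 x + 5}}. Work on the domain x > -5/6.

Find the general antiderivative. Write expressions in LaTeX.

F(x) = \frac{25 x^{5} \sqrt{3 x + \frac{5}{2}}}{4} + \frac{5 x^{2} \sqrt{3 x + \frac{5}{2}}}{2} + 5 \sqrt{3 x + \frac{5}{2}} + C

Recognize the product-rule pattern: f = u'v + uv' with u = \frac{5 \sqrt{3 x + \frac{5}{2}}}{2}, v = \frac{5 x^{5}}{2} + x^{2} + 2, so integration by parts undoes it.
Check: d/dx[\frac{25 x^{5} \sqrt{3 x + \frac{5}{2}}}{4} + \frac{5 x^{2} \sqrt{3 x + \frac{5}{2}}}{2} + 5 \sqrt{3 x + \frac{5}{2}}] = \frac{\sqrt{2} \left(825 x^{5} + 625 x^{4} + 150 x^{2} + 100 x + 60\right)}{8 \sqrt{6 x + 5}}, which equals f(x).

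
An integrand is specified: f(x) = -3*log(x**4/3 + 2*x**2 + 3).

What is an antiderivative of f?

An antiderivative is F(x) = 3*(-x*log(x**4/3 + 2*x**2 + 3) + 4*x - 4*sqrt(3)*atan(sqrt(3)*x/3)).

Recover f(x) by differentiating a candidate F(x); any mismatch rules it out.
Check: d/dx[3*(-x*log(x**4/3 + 2*x**2 + 3) + 4*x - 4*sqrt(3)*atan(sqrt(3)*x/3))] = -3*log(x**4/3 + 2*x**2 + 3) = f(x).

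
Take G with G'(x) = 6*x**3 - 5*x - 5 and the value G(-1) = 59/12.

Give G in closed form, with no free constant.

G(x) = 3*x**4/2 - 5*x**2/2 - 5*x + 11/12

The integrand splits into summands that can be handled one at a time.
A general antiderivative is 3*x**4/2 - 5*x**2/2 - 5*x + 11/12 + C.
The condition gives C = 59/12 - (59/12) = 0.
So G(x) = 3*x**4/2 - 5*x**2/2 - 5*x + 11/12.
Check: d/dx[3*x**4/2 - 5*x**2/2 - 5*x + 11/12] = 6*x**3 - 5*x - 5 = G'(x).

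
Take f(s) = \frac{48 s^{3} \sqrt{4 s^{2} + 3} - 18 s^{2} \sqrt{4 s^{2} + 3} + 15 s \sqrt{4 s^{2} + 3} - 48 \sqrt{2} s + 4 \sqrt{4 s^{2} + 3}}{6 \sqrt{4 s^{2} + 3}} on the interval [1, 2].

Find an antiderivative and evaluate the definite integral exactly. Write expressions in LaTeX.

Antiderivative: F(s) = \frac{\sqrt{2} \left(24 \sqrt{2} s^{4} - 12 \sqrt{2} s^{3} + 15 \sqrt{2} s^{2} + 8 \sqrt{2} s - 48 \sqrt{4 s^{2} + 3}\right)}{24}; value = - 2 \sqrt{38} + 2 \sqrt{14} + \frac{329}{12}

Check any antiderivative F(s) by computing F'(s) and comparing it with f(s).
F(s) = \frac{\sqrt{2} \left(24 \sqrt{2} s^{4} - 12 \sqrt{2} s^{3} + 15 \sqrt{2} s^{2} + 8 \sqrt{2} s - 48 \sqrt{4 s^{2} + 3}\right)}{24} is an antiderivative of f.
Check: d/ds[\frac{\sqrt{2} \left(24 \sqrt{2} s^{4} - 12 \sqrt{2} s^{3} + 15 \sqrt{2} s^{2} + 8 \sqrt{2} s - 48 \sqrt{4 s^{2} + 3}\right)}{24}] = \frac{48 s^{3} \sqrt{4 s^{2} + 3} - 18 s^{2} \sqrt{4 s^{2} + 3} + 15 s \sqrt{4 s^{2} + 3} - 48 \sqrt{2} s + 4 \sqrt{4 s^{2} + 3}}{6 \sqrt{4 s^{2} + 3}} = f(s).
F(2) = \frac{91}{3} - 2 \sqrt{38}; F(1) = \frac{35}{12} - 2 \sqrt{14}.
Integral = F(2) - F(1) = - 2 \sqrt{38} + 2 \sqrt{14} + \frac{329}{12}.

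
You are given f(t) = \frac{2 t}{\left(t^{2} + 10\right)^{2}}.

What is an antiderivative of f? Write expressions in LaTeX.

An antiderivative is F(t) = - \frac{1}{t^{2} + 10}.

f matches the chain-rule pattern g'(h)*h' with inner function h(t) = \frac{t^{2}}{2} + 5; substituting u = h(t) collapses the integral.
Check: d/dt[- \frac{1}{t^{2} + 10}] = \frac{2 t}{t^{4} + 20 t^{2} + 100}, which equals f(t).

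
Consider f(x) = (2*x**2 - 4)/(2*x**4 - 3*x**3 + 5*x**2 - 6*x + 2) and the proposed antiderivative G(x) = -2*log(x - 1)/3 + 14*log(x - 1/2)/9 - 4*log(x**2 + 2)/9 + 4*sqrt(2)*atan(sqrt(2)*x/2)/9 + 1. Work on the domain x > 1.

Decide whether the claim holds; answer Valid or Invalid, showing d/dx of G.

Valid: G'(x) = f(x).

d/dx[G] = (2*x**2 - 4)/(2*x**4 - 3*x**3 + 5*x**2 - 6*x + 2)
This equals f(x) exactly, so the claim holds.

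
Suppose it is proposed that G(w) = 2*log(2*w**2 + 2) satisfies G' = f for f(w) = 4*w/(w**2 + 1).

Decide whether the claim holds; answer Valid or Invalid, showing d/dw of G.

Valid - differentiating G returns exactly f.

d/dw[G] = 4*w/(w**2 + 1)
This equals f(w) exactly, so the claim holds.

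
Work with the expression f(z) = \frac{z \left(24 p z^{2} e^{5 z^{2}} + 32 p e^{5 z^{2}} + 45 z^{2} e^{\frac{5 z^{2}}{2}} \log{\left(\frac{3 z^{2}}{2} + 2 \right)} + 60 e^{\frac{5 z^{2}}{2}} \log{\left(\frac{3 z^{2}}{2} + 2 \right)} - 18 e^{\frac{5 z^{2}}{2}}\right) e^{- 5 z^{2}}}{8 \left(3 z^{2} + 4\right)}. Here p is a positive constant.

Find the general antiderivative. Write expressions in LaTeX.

An antiderivative F(z) passes only if d/dz[F] lands on f(z) exactly.
Check: d/dz[\frac{\left(4 p z^{2} e^{\frac{5 z^{2}}{2}} - 3 \log{\left(\frac{3 z^{2}}{2} + 2 \right)}\right) e^{- \frac{5 z^{2}}{2}}}{8}] = \frac{24 p z^{3} e^{\frac{5 z^{2}}{2}} + 32 p z e^{\frac{5 z^{2}}{2}} + 45 z^{3} \log{\left(\frac{3 z^{2}}{2} + 2 \right)} + 60 z \log{\left(\frac{3 z^{2}}{2} + 2 \right)} - 18 z}{24 z^{2} e^{\frac{5 z^{2}}{2}} + 32 e^{\frac{5 z^{2}}{2}}}, which equals f(z).

F(z) = \frac{\left(4 p z^{2} e^{\frac{5 z^{2}}{2}} - 3 \log{\left(\frac{3 z^{2}}{2} + 2 \right)}\right) e^{- \frac{5 z^{2}}{2}}}{8} + C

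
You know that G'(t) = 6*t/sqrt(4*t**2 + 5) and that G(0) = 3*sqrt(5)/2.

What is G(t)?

G(t) = 3*sqrt(4*t**2 + 5)/2

The substitution u = 4*t**2 + 5 works: G'(t) is exactly (dG/du)*(du/dt) for that inner function.
A general antiderivative is 3*sqrt(4*t**2 + 5)/2 + C.
The condition gives C = 3*sqrt(5)/2 - (3*sqrt(5)/2) = 0.
So G(t) = 3*sqrt(4*t**2 + 5)/2.
Check: d/dt[3*sqrt(4*t**2 + 5)/2] = 6*t/sqrt(4*t**2 + 5) = G'(t).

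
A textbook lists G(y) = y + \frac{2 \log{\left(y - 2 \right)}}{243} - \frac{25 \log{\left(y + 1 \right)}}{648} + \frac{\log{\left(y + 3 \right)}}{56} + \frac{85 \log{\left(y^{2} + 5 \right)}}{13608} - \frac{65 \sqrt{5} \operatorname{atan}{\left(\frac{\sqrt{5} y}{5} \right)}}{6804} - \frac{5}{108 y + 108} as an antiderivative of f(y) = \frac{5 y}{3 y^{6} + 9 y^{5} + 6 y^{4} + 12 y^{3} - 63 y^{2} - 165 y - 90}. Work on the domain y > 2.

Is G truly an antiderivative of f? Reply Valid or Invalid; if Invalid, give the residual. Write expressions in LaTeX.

Invalid: d/dy[G] - f = 1, which is not 0.

d/dy[G] = \frac{3 y^{6} + 9 y^{5} + 6 y^{4} + 12 y^{3} - 63 y^{2} - 160 y - 90}{3 y^{6} + 9 y^{5} + 6 y^{4} + 12 y^{3} - 63 y^{2} - 165 y - 90}
d/dy[G] - f(y) = 1 != 0.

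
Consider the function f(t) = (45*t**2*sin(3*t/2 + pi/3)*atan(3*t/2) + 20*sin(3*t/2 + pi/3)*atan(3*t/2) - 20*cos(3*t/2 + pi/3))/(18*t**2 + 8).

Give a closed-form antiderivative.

Recognize the product-rule pattern: f = u'v + uv' with u = -5*atan(3*t/2)/3, v = cos(3*t/2 + pi/3), so integration by parts undoes it.
Check: d/dt[-5*cos(3*t/2 + pi/3)*atan(3*t/2)/3] = (45*t**2*sin(3*t/2 + pi/3)*atan(3*t/2) + 20*sin(3*t/2 + pi/3)*atan(3*t/2) - 20*cos(3*t/2 + pi/3))/(18*t**2 + 8) = f(t).

An antiderivative is F(t) = -5*cos(3*t/2 + pi/3)*atan(3*t/2)/3.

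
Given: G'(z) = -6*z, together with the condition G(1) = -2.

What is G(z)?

G(z) = 1 - 3*z**2

The proposed G(z) is checked by its d/dz: the result must match the given G'(z).
A general antiderivative is -3*z**2 + C.
The condition gives C = -2 - (-3) = 1.
So G(z) = 1 - 3*z**2.
Check: d/dz[1 - 3*z**2] = -6*z = G'(z).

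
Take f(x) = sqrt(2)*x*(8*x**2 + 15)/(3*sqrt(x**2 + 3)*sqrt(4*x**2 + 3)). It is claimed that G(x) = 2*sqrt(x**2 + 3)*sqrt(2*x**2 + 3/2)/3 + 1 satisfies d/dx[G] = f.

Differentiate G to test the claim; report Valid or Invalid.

d/dx[G] = sqrt(2)*(16*x**3 + 30*x)/(6*sqrt(x**2 + 3)*sqrt(4*x**2 + 3))
This equals f(x) exactly, so the claim holds.

Valid. The derivative of G reproduces f.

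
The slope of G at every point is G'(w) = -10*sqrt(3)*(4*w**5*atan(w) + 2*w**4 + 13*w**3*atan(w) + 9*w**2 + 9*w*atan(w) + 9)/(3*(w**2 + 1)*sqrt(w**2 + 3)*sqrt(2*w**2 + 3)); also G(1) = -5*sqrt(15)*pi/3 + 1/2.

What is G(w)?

Recognize the product-rule pattern: G'(w) = u'v + uv' with u = -10*sqrt(2*w**4/3 + 3*w**2 + 3), v = atan(w), so integration by parts undoes it.
A general antiderivative is -10*sqrt(2*w**4/3 + 3*w**2 + 3)*atan(w) + C.
The condition gives C = -5*sqrt(15)*pi/3 + 1/2 - (-5*sqrt(15)*pi/3) = 1/2.
So G(w) = sqrt(3)*(-20*sqrt(2*w**4 + 9*w**2 + 9)*atan(w) + sqrt(3))/6.
Check: d/dw[sqrt(3)*(-20*sqrt(2*w**4 + 9*w**2 + 9)*atan(w) + sqrt(3))/6] = (-40*sqrt(3)*w**5*atan(w) - 20*sqrt(3)*w**4 - 130*sqrt(3)*w**3*atan(w) - 90*sqrt(3)*w**2 - 90*sqrt(3)*w*atan(w) - 90*sqrt(3))/(3*w**2*sqrt(2*w**4 + 9*w**2 + 9) + 3*sqrt(2*w**4 + 9*w**2 + 9)), which equals G'(w).

G(w) = sqrt(3)*(-20*sqrt(2*w**4 + 9*w**2 + 9)*atan(w) + sqrt(3))/6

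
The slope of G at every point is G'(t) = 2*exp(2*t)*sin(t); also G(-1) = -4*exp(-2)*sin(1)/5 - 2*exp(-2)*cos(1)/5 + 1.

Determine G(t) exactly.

A candidate passes only if d/dt[G] lands on the given G'(t) exactly.
A general antiderivative is 4*exp(2*t)*sin(t)/5 - 2*exp(2*t)*cos(t)/5 + C.
The condition gives C = -4*exp(-2)*sin(1)/5 - 2*exp(-2)*cos(1)/5 + 1 - (-4*exp(-2)*sin(1)/5 - 2*exp(-2)*cos(1)/5) = 1.
So G(t) = 4*exp(2*t)*sin(t)/5 - 2*exp(2*t)*cos(t)/5 + 1.
Check: d/dt[4*exp(2*t)*sin(t)/5 - 2*exp(2*t)*cos(t)/5 + 1] = 2*exp(2*t)*sin(t) = G'(t).

G(t) = 4*exp(2*t)*sin(t)/5 - 2*exp(2*t)*cos(t)/5 + 1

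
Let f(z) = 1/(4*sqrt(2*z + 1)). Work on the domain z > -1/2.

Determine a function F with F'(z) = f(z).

An antiderivative is F(z) = sqrt(2*z + 1)/4.

A first test for any F(z): its z-derivative must equal f(z) identically.
Check: d/dz[sqrt(2*z + 1)/4] = 1/(4*sqrt(2*z + 1)) = f(z).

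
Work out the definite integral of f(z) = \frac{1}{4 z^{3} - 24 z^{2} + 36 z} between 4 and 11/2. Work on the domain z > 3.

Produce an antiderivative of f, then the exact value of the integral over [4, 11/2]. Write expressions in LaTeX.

Antiderivative: F(z) = - \frac{- z \log{\left(z \right)} + z \log{\left(z - 3 \right)} + 3 \log{\left(z \right)} - 3 \log{\left(z - 3 \right)} + 3}{36 \left(z - 3\right)}; value = - \frac{\log{\left(4 \right)}}{36} - \frac{\log{\left(\frac{5}{2} \right)}}{36} + \frac{\log{\left(\frac{11}{2} \right)}}{36} + \frac{1}{20}

The denominator factors as 4 z \left(z - 3\right)^{2}; partial fractions split f into directly integrable pieces: - \frac{1}{36 \left(z - 3\right)} + \frac{1}{12 \left(z - 3\right)^{2}} + \frac{1}{36 z}.
F(z) = - \frac{- z \log{\left(z \right)} + z \log{\left(z - 3 \right)} + 3 \log{\left(z \right)} - 3 \log{\left(z - 3 \right)} + 3}{36 \left(z - 3\right)} is an antiderivative of f.
Check: d/dz[- \frac{- z \log{\left(z \right)} + z \log{\left(z - 3 \right)} + 3 \log{\left(z \right)} - 3 \log{\left(z - 3 \right)} + 3}{36 \left(z - 3\right)}] = \frac{1}{4 z^{3} - 24 z^{2} + 36 z} = f(z).
F(11/2) = - \frac{1}{30} - \frac{\log{\left(\frac{5}{2} \right)}}{36} + \frac{\log{\left(\frac{11}{2} \right)}}{36}; F(4) = - \frac{1}{12} + \frac{\log{\left(4 \right)}}{36}.
Integral = F(11/2) - F(4) = - \frac{\log{\left(4 \right)}}{36} - \frac{\log{\left(\frac{5}{2} \right)}}{36} + \frac{\log{\left(\frac{11}{2} \right)}}{36} + \frac{1}{20}.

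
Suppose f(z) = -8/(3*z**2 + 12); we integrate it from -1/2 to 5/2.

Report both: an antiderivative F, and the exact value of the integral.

Any candidate F(z) must reproduce f(z) exactly when differentiated.
F(z) = -4*atan(z/2)/3 is an antiderivative of f.
Check: d/dz[-4*atan(z/2)/3] = -8/(3*z**2 + 12) = f(z).
F(5/2) = -4*atan(5/4)/3; F(-1/2) = 4*atan(1/4)/3.
Integral = F(5/2) - F(-1/2) = -4*atan(5/4)/3 - 4*atan(1/4)/3.

Antiderivative: F(z) = -4*atan(z/2)/3; value = -4*atan(5/4)/3 - 4*atan(1/4)/3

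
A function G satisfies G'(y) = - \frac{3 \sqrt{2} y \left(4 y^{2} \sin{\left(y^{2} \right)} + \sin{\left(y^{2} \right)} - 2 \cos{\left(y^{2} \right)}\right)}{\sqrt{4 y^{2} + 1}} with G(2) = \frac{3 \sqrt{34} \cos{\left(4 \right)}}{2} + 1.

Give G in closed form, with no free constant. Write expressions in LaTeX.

G(y) = 3 \sqrt{2 y^{2} + \frac{1}{2}} \cos{\left(y^{2} \right)} + 1

Recognize the product-rule pattern: G'(y) = u'v + uv' with u = 3 \sqrt{2 y^{2} + \frac{1}{2}}, v = \cos{\left(y^{2} \right)}, so integration by parts undoes it.
A general antiderivative is 3 \sqrt{2 y^{2} + \frac{1}{2}} \cos{\left(y^{2} \right)} + C.
The condition gives C = \frac{3 \sqrt{34} \cos{\left(4 \right)}}{2} + 1 - (\frac{3 \sqrt{34} \cos{\left(4 \right)}}{2}) = 1.
So G(y) = 3 \sqrt{2 y^{2} + \frac{1}{2}} \cos{\left(y^{2} \right)} + 1.
Check: d/dy[3 \sqrt{2 y^{2} + \frac{1}{2}} \cos{\left(y^{2} \right)} + 1] = \frac{\sqrt{2} \left(- 24 y^{3} \sin{\left(y^{2} \right)} - 6 y \sin{\left(y^{2} \right)} + 12 y \cos{\left(y^{2} \right)}\right)}{2 \sqrt{4 y^{2} + 1}}, which equals G'(y).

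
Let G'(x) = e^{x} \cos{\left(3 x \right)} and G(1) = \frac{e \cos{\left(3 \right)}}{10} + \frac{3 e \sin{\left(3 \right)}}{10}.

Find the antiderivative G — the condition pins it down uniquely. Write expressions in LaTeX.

G(x) = \frac{3 e^{x} \sin{\left(3 x \right)}}{10} + \frac{e^{x} \cos{\left(3 x \right)}}{10}

A first test for any G(x): its x-derivative must equal the given G'(x).
A general antiderivative is \frac{3 e^{x} \sin{\left(3 x \right)}}{10} + \frac{e^{x} \cos{\left(3 x \right)}}{10} + C.
The condition gives C = \frac{e \cos{\left(3 \right)}}{10} + \frac{3 e \sin{\left(3 \right)}}{10} - (\frac{e \cos{\left(3 \right)}}{10} + \frac{3 e \sin{\left(3 \right)}}{10}) = 0.
So G(x) = \frac{3 e^{x} \sin{\left(3 x \right)}}{10} + \frac{e^{x} \cos{\left(3 x \right)}}{10}.
Check: d/dx[\frac{3 e^{x} \sin{\left(3 x \right)}}{10} + \frac{e^{x} \cos{\left(3 x \right)}}{10}] = e^{x} \cos{\left(3 x \right)} = G'(x).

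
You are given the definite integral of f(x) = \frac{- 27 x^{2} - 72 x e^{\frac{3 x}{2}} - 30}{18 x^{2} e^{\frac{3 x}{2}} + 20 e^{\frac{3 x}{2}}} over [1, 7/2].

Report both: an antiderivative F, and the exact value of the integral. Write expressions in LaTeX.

Antiderivative: F(x) = - 2 \log{\left(\frac{3 x^{2}}{2} + \frac{5}{3} \right)} + e^{- \frac{3 x}{2}}; value = - 2 \log{\left(\frac{481}{24} \right)} - e^{- \frac{3}{2}} + e^{- \frac{21}{4}} + 2 \log{\left(\frac{19}{6} \right)}

Since d/dx undoes antidifferentiation here, F'(x) = f(x) is required of F(x).
F(x) = - 2 \log{\left(\frac{3 x^{2}}{2} + \frac{5}{3} \right)} + e^{- \frac{3 x}{2}} is an antiderivative of f.
Check: d/dx[- 2 \log{\left(\frac{3 x^{2}}{2} + \frac{5}{3} \right)} + e^{- \frac{3 x}{2}}] = \frac{- 27 x^{2} - 72 x e^{\frac{3 x}{2}} - 30}{18 x^{2} e^{\frac{3 x}{2}} + 20 e^{\frac{3 x}{2}}} = f(x).
F(7/2) = - 2 \log{\left(\frac{481}{24} \right)} + e^{- \frac{21}{4}}; F(1) = - 2 \log{\left(\frac{19}{6} \right)} + e^{- \frac{3}{2}}.
Integral = F(7/2) - F(1) = - 2 \log{\left(\frac{481}{24} \right)} - e^{- \frac{3}{2}} + e^{- \frac{21}{4}} + 2 \log{\left(\frac{19}{6} \right)}.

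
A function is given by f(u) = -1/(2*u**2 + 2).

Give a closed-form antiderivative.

An antiderivative is F(u) = -atan(u)/2.

An antiderivative F(u) passes only if d/du[F] lands on f(u) exactly.
Check: d/du[-atan(u)/2] = -1/(2*u**2 + 2) = f(u).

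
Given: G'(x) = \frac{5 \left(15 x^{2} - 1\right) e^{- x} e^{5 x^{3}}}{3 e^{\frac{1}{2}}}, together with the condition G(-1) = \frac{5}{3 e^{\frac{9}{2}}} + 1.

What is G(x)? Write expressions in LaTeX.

The substitution u = 5 x^{3} - x - \frac{1}{2} works: G'(x) is exactly (dG/du)*(du/dx) for that inner function.
A general antiderivative is \frac{5 e^{5 x^{3} - x - \frac{1}{2}}}{3} + C.
The condition gives C = \frac{5}{3 e^{\frac{9}{2}}} + 1 - (\frac{5}{3 e^{\frac{9}{2}}}) = 1.
So G(x) = \frac{5 e^{5 x^{3} - x - \frac{1}{2}} + 3}{3}.
Check: d/dx[\frac{5 e^{5 x^{3} - x - \frac{1}{2}} + 3}{3}] = \frac{\left(75 x^{2} - 5\right) e^{- x} e^{5 x^{3}}}{3 e^{\frac{1}{2}}}, which equals G'(x).

G(x) = \frac{5 e^{5 x^{3} - x - \frac{1}{2}} + 3}{3}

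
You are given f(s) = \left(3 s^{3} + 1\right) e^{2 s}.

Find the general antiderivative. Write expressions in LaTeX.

f has the shape u'v + uv' for u = \frac{3 s^{3}}{2} - \frac{9 s^{2}}{4} + \frac{9 s}{4} - \frac{5}{8} and v = e^{2 s} — it is the derivative of the product u*v.
Check: d/ds[\frac{\left(12 s^{3} - 18 s^{2} + 18 s - 5\right) e^{2 s}}{8}] = 3 s^{3} e^{2 s} + e^{2 s}, which equals f(s).

F(s) = \frac{\left(12 s^{3} - 18 s^{2} + 18 s - 5\right) e^{2 s}}{8} + C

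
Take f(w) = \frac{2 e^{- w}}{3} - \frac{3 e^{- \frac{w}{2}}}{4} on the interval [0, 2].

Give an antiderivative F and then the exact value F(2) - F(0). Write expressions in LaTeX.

Antiderivative: F(w) = \frac{\left(- 4 e^{\frac{w}{2}} + 9 e^{w}\right) e^{- \frac{3 w}{2}}}{6}; value = - \frac{5}{6} - \frac{2}{3 e^{2}} + \frac{3}{2 e}

Integrate term by term and add the pieces.
F(w) = \frac{\left(- 4 e^{\frac{w}{2}} + 9 e^{w}\right) e^{- \frac{3 w}{2}}}{6} is an antiderivative of f.
Check: d/dw[\frac{\left(- 4 e^{\frac{w}{2}} + 9 e^{w}\right) e^{- \frac{3 w}{2}}}{6}] = \frac{\left(8 e^{\frac{w}{2}} - 9 e^{w}\right) e^{- \frac{3 w}{2}}}{12}, which equals f(w).
F(2) = - \frac{2}{3 e^{2}} + \frac{3}{2 e}; F(0) = \frac{5}{6}.
Integral = F(2) - F(0) = - \frac{5}{6} - \frac{2}{3 e^{2}} + \frac{3}{2 e}.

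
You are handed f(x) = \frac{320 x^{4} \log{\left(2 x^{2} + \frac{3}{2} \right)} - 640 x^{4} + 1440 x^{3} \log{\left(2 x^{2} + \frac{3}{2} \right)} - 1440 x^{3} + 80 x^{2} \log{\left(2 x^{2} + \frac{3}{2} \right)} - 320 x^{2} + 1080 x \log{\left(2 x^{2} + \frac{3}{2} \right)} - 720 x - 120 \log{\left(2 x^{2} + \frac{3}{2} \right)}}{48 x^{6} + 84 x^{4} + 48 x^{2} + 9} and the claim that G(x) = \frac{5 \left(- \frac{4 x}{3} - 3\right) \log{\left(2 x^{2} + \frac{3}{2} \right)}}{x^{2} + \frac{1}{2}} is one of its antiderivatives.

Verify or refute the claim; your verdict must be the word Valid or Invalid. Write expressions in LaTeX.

Valid: G'(x) = f(x).

d/dx[G] = \frac{320 x^{4} \log{\left(2 x^{2} + \frac{3}{2} \right)} - 640 x^{4} + 1440 x^{3} \log{\left(2 x^{2} + \frac{3}{2} \right)} - 1440 x^{3} + 80 x^{2} \log{\left(2 x^{2} + \frac{3}{2} \right)} - 320 x^{2} + 1080 x \log{\left(2 x^{2} + \frac{3}{2} \right)} - 720 x - 120 \log{\left(2 x^{2} + \frac{3}{2} \right)}}{48 x^{6} + 84 x^{4} + 48 x^{2} + 9}
This equals f(x) exactly, so the claim holds.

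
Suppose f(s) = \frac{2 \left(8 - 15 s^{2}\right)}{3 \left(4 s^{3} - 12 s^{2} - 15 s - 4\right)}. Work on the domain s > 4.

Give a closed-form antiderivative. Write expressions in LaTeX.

An antiderivative is F(s) = - \frac{464 \log{\left(s - 4 \right)}}{243} - \frac{287 \log{\left(s + \frac{1}{2} \right)}}{486} + \frac{17}{108 s + 54}.

The denominator factors as 3 \left(s - 4\right) \left(2 s + 1\right)^{2}; partial fractions split f into directly integrable pieces: - \frac{287}{243 \left(2 s + 1\right)} - \frac{17}{27 \left(2 s + 1\right)^{2}} - \frac{464}{243 \left(s - 4\right)}.
Check: d/ds[- \frac{464 \log{\left(s - 4 \right)}}{243} - \frac{287 \log{\left(s + \frac{1}{2} \right)}}{486} + \frac{17}{108 s + 54}] = \frac{16 - 30 s^{2}}{12 s^{3} - 36 s^{2} - 45 s - 12}, which equals f(s).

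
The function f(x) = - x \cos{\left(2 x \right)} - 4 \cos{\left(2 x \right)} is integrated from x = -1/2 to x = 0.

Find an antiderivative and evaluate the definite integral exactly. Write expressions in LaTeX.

Antiderivative: F(x) = \frac{- 2 x \sin{\left(2 x \right)} - 8 \sin{\left(2 x \right)} - \cos{\left(2 x \right)}}{4}; value = - \frac{7 \sin{\left(1 \right)}}{4} - \frac{1}{4} + \frac{\cos{\left(1 \right)}}{4}

The integrand splits into summands that can be handled one at a time.
F(x) = \frac{- 2 x \sin{\left(2 x \right)} - 8 \sin{\left(2 x \right)} - \cos{\left(2 x \right)}}{4} is an antiderivative of f.
Check: d/dx[\frac{- 2 x \sin{\left(2 x \right)} - 8 \sin{\left(2 x \right)} - \cos{\left(2 x \right)}}{4}] = - x \cos{\left(2 x \right)} - 4 \cos{\left(2 x \right)} = f(x).
F(0) = - \frac{1}{4}; F(-1/2) = - \frac{\cos{\left(1 \right)}}{4} + \frac{7 \sin{\left(1 \right)}}{4}.
Integral = F(0) - F(-1/2) = - \frac{7 \sin{\left(1 \right)}}{4} - \frac{1}{4} + \frac{\cos{\left(1 \right)}}{4}.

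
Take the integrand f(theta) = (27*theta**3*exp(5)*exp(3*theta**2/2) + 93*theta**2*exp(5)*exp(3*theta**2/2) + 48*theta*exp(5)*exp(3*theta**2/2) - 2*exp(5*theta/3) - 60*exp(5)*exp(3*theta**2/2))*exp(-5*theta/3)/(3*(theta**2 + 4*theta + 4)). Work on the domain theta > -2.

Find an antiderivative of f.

An antiderivative is F(theta) = 3*exp(3*theta**2/2 - 5*theta/3 + 5) + 2/(3*theta + 6).

A first test for any F(theta): its theta-derivative must equal f(theta) identically.
Check: d/dtheta[3*exp(3*theta**2/2 - 5*theta/3 + 5) + 2/(3*theta + 6)] = (27*theta**3*exp(5)*exp(-5*theta/3)*exp(3*theta**2/2) + 93*theta**2*exp(5)*exp(-5*theta/3)*exp(3*theta**2/2) + 48*theta*exp(5)*exp(-5*theta/3)*exp(3*theta**2/2) - 2 - 60*exp(5)*exp(-5*theta/3)*exp(3*theta**2/2))/(3*theta**2 + 12*theta + 12), which equals f(theta).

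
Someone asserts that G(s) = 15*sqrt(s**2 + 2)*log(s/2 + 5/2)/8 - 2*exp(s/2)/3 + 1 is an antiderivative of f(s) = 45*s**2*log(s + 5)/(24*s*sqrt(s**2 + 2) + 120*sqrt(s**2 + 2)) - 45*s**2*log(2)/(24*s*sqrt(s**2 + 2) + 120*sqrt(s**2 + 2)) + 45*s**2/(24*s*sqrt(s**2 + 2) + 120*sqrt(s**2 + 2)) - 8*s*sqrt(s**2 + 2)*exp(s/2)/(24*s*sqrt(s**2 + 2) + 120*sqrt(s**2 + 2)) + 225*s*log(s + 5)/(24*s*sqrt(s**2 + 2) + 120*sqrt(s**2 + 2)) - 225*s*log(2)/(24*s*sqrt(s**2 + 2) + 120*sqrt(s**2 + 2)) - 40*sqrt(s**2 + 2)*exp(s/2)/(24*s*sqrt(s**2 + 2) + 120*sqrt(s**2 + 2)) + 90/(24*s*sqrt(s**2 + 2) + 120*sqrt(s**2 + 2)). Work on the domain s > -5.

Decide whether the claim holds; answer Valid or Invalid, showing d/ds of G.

d/ds[G] = (45*s**2*log(s + 5) - 45*s**2*log(2) + 45*s**2 - 8*s*sqrt(s**2 + 2)*exp(s/2) + 225*s*log(s + 5) - 225*s*log(2) - 40*sqrt(s**2 + 2)*exp(s/2) + 90)/(24*s*sqrt(s**2 + 2) + 120*sqrt(s**2 + 2))
This equals f(s) exactly, so the claim holds.

Valid. The derivative of G reproduces f.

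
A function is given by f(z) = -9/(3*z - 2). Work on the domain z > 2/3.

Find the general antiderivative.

F(z) = -3*log(3*z - 2) + C

Check any antiderivative F(z) by computing F'(z) and comparing it with f(z).
Check: d/dz[-3*log(3*z - 2)] = -9/(3*z - 2) = f(z).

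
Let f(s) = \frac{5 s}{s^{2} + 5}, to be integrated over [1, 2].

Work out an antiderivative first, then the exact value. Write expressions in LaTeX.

Antiderivative: F(s) = \frac{5 \log{\left(s^{2} + 5 \right)}}{2}; value = - \frac{5 \log{\left(6 \right)}}{2} + \frac{5 \log{\left(9 \right)}}{2}

The substitution u = s^{2} + 5 works: f is exactly (dF/du)*(du/ds) for that inner function.
F(s) = \frac{5 \log{\left(s^{2} + 5 \right)}}{2} is an antiderivative of f.
Check: d/ds[\frac{5 \log{\left(s^{2} + 5 \right)}}{2}] = \frac{5 s}{s^{2} + 5} = f(s).
F(2) = \frac{5 \log{\left(9 \right)}}{2}; F(1) = \frac{5 \log{\left(6 \right)}}{2}.
Integral = F(2) - F(1) = - \frac{5 \log{\left(6 \right)}}{2} + \frac{5 \log{\left(9 \right)}}{2}.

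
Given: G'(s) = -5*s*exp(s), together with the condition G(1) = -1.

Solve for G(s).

G'(s) has the shape u'v + uv' for u = 5 - 5*s and v = exp(s) — it is the derivative of the product u*v.
A general antiderivative is (5 - 5*s)*exp(s) + C.
The condition gives C = -1 - (0) = -1.
So G(s) = -5*s*exp(s) + 5*exp(s) - 1.
Check: d/ds[-5*s*exp(s) + 5*exp(s) - 1] = -5*s*exp(s) = G'(s).

G(s) = -5*s*exp(s) + 5*exp(s) - 1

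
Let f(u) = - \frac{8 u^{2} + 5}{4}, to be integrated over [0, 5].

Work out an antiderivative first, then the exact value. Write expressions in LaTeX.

Antiderivative: F(u) = - \frac{u \left(8 u^{2} + 15\right)}{12}; value = - \frac{1075}{12}

Whatever form F(u) takes, F'(u) = f(u) is non-negotiable.
F(u) = - \frac{u \left(8 u^{2} + 15\right)}{12} is an antiderivative of f.
Check: d/du[- \frac{u \left(8 u^{2} + 15\right)}{12}] = - 2 u^{2} - \frac{5}{4}, which equals f(u).
F(5) = - \frac{1075}{12}; F(0) = 0.
Integral = F(5) - F(0) = - \frac{1075}{12}.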